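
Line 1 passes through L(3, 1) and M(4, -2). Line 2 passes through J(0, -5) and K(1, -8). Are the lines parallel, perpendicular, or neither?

Slope of line 1: m1 = (-2 - 1)/(4 - 3) = -3/1 = -3
Slope of line 2: m2 = (-8 - -5)/(1 - 0) = -3/1 = -3
Two lines are parallel if and only if they have equal slopes (or both are vertical).
Here m1 = m2 = -3, confirming the lines are parallel.

Parallel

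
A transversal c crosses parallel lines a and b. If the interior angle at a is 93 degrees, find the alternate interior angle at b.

Alternate interior angles lie on opposite sides of the transversal, between the parallel lines.
By the alternate interior angle theorem, they are equal: 93 degrees.

93 degrees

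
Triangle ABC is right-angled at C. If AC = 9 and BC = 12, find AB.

By the Pythagorean theorem: AB^2 = AC^2 + BC^2
AB^2 = 9^2 + 12^2 = 81 + 144 = 225
AB = sqrt(225) = 15

15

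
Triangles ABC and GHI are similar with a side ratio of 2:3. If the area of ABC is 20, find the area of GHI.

Area ratio = (2/3)^2 = 4/9. Area of GHI = 20 * 9/4 = 45.

45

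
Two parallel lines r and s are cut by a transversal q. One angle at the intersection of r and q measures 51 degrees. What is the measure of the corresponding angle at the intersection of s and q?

Corresponding angles formed by parallel lines and a transversal are equal.
The given angle is 51 degrees.
The corresponding angle = 51 degrees.

51 degrees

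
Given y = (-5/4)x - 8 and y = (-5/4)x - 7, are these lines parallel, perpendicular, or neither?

Slope of line 1: m1 = -5/4
Slope of line 2: m2 = -5/4
m1 = m2, so the lines are parallel.

Parallel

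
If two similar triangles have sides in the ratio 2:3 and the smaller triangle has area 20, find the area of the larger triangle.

Area ratio = (2/3)^2 = 4/9. Area of the larger triangle = 20 * 9/4 = 45.

45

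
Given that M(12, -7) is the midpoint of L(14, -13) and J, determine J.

Using the midpoint formula: M = ((x1 + x2)/2, (y1 + y2)/2)
We know M = (12, -7) and L = (14, -13)
For x: 12 = (14 + x2)/2, so x2 = 2*12 - 14 = 10
For y: -7 = (-13 + y2)/2, so y2 = 2*-7 - -13 = -1
J = (10, -1)

(10, -1)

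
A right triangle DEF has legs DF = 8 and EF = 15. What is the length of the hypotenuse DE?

By the Pythagorean theorem: DE^2 = DF^2 + EF^2
DE^2 = 8^2 + 15^2 = 64 + 225 = 289
DE = sqrt(289) = 17

17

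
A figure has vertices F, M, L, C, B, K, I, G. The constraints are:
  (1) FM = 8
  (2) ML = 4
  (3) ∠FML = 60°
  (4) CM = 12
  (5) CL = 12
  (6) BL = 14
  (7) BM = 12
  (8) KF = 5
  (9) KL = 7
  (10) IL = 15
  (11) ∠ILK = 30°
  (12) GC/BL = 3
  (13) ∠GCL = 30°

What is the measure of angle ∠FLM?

Step 1: By the law of cosines on triangle LMF: LF² = 4² + 8² − 2·4·8·cos(60°) = 48, so LF = 4·√3.
Step 2: By the inverse law of cosines on triangle FLM: cos(∠FLM) = ((4·√3)² + 4² − 8²) / (2·4·√3·4) = 0/55.43 = 0, so ∠FLM = 90°.

Therefore, the measure of angle ∠FLM = 90°.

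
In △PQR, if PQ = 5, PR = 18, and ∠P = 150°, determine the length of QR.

Law of cosines: QR^2 = 5^2 + 18^2 - 2(5)(18)cos(150°) = 90*sqrt(3) + 349, so QR = sqrt(90*sqrt(3) + 349).

sqrt(90*sqrt(3) + 349)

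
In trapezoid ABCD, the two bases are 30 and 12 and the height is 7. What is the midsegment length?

The midsegment of a trapezoid = (base1 + base2) / 2
midsegment = (30 + 12) / 2
midsegment = 42 / 2
midsegment = 21

21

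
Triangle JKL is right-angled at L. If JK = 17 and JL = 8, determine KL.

Rearranging the Pythagorean theorem to solve for the unknown leg:
leg^2 = hypotenuse^2 - known_leg^2 = 289 - 64 = 225
leg = sqrt(225) = 15.

15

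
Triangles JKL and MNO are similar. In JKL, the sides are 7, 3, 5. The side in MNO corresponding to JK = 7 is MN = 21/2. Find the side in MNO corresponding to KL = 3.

Similar triangles have proportional sides. Setting up the proportion:
MN / JK = NO / KL
21/2 / 7 = NO / 3
NO = 3 * 21/2 / 7 = 9/2.

9/2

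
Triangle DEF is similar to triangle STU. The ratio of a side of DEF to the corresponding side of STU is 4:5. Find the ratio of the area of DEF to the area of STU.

The ratio of areas of similar triangles equals the square of the side ratio.
Side ratio = 4:5
Area ratio = (4/5)^2 = 16/25 = 16:25

16:25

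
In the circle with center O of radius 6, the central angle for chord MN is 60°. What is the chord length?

Chord = 2(6) sin(30°) = 6

6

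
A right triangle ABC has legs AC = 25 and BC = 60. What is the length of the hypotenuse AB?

AB = sqrt(25^2 + 60^2) = sqrt(4225) = 65

65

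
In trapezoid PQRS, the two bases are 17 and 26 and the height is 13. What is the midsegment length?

The midsegment (median) of a trapezoid connects the midpoints of the non-parallel sides.
Its length is the average of the two bases: (17 + 26) / 2 = 43/2.

43/2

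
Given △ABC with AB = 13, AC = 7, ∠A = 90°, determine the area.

Area = (1/2) * AB * AC * sin(A)
Area = (1/2) * 13 * 7 * sin(90°)
Area = (1/2) * 13 * 7 * 1
Area = 91/2

91/2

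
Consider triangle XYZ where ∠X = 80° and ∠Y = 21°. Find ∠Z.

angle Z = 180 - 80 - 21 = 79 degrees.

79 degrees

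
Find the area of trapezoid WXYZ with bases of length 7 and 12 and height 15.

A trapezoid's area equals the midsegment times the height.
The midsegment is (7 + 12) / 2 = 19/2.
Area = 19/2 * 15 = 285/2.

285/2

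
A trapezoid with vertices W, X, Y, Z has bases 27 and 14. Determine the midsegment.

The midsegment (median) of a trapezoid connects the midpoints of the non-parallel sides.
Its length is the average of the two bases: (27 + 14) / 2 = 41/2.

41/2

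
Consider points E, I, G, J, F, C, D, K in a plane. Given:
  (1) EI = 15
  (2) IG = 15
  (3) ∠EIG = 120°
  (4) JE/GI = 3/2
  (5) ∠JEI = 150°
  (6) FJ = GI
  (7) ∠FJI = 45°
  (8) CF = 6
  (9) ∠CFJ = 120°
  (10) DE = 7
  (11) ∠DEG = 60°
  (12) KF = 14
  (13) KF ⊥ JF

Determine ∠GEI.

Step 1: By the law of cosines on triangle EIG: EG² = 15² + 15² − 2·15·15·cos(120°) = 675, so EG = 15·√3.
Step 2: By the inverse law of cosines on triangle GEI: cos(∠GEI) = ((15·√3)² + 15² − 15²) / (2·15·√3·15) = 675/779.42 = 0.866, so ∠GEI = 30°.

Therefore, the measure of angle ∠GEI = 30°.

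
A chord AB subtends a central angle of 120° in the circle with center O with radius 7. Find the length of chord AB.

Chord = 2(7) sin(60°) = 7*sqrt(3)

7*sqrt(3)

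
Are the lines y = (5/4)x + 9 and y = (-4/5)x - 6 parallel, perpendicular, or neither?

Slope of line 1: m1 = 5/4
Slope of line 2: m2 = -4/5
Two lines are perpendicular when the product of their slopes is -1 (negative reciprocals).
m1 * m2 = (5/4) * (-4/5) = -1, confirming perpendicularity.

Perpendicular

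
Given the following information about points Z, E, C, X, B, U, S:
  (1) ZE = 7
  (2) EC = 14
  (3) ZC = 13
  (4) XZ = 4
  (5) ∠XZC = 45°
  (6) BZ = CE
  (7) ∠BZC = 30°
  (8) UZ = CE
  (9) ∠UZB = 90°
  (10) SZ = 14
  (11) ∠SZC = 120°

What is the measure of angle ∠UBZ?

From the given relations: BZ = CE = 14; UZ = CE = 14.
Step 1: By the law of cosines on triangle BZU: BU² = 14² + 14² − 2·14·14·cos(90°) = 392, so BU = 14·√2.
Step 2: By the inverse law of cosines on triangle UBZ: cos(∠UBZ) = ((14·√2)² + 14² − 14²) / (2·14·√2·14) = 392/554.37 = 0.7071, so ∠UBZ = 45°.

Therefore, the measure of angle ∠UBZ = 45°.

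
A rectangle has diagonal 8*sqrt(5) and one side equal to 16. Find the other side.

b = sqrt(d^2 - a^2) = sqrt(320 - 256) = sqrt(64) = 8

8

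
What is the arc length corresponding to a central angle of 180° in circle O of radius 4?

Arc length = 2π(4)(1/2) = 4*pi

4*pi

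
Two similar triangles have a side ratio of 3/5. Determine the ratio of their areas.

The ratio of areas of similar triangles equals the square of the side ratio.
Side ratio = 3:5
Area ratio = (3/5)^2 = 9/25 = 9:25

9:25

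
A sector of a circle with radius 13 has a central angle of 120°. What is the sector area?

Sector area = πr² × θ/360
= π × 13² × 1/3
= π × 169 × 1/3
= 169*pi/3

169*pi/3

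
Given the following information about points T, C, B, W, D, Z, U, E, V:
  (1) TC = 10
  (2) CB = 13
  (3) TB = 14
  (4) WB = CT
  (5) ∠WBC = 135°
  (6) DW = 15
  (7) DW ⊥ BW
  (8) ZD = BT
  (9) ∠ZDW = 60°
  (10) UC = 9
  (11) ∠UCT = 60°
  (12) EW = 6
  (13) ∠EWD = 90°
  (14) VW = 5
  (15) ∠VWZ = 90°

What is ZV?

From the given relations: ZD = BT = 14.
Step 1: By the law of cosines on triangle ZDW: ZW² = 14² + 15² − 2·14·15·cos(60°) = 211, so ZW ≈ 14.53.
Step 2: By the law of cosines on triangle ZWV: ZV² = 14.53² + 5² − 2·14.53·5·cos(90°) = 236, so ZV = 2·√59.

Therefore, the length of ZV = 2·√59.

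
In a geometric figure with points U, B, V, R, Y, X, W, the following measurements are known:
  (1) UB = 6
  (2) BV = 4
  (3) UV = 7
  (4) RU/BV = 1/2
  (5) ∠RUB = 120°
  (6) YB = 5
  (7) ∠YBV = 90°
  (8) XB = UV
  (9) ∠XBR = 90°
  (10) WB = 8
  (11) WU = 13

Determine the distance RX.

From the given relations: RU = 1/2·BV = 1/2·4 = 2; XB = UV = 7.
Step 1: By the law of cosines on triangle BUR: BR² = 6² + 2² − 2·6·2·cos(120°) = 52, so BR = 2·√13.
Step 2: By the law of cosines on triangle RBX: RX² = (2·√13)² + 7² − 2·2·√13·7·cos(90°) = 101, so RX = √101.

Therefore, the length of RX = √101.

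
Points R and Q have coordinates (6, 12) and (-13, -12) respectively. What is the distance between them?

d = sqrt((-19)^2 + (-24)^2) = sqrt(937)

sqrt(937)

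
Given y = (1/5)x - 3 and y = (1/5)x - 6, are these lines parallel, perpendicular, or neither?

Slope of line 1: m1 = 1/5
Slope of line 2: m2 = 1/5
Two lines are parallel if and only if they have equal slopes (or both are vertical).
Here m1 = m2 = 1/5, confirming the lines are parallel.

Parallel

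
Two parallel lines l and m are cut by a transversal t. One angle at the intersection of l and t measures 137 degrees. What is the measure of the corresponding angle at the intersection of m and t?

Corresponding angles are equal: 137 degrees.

137 degrees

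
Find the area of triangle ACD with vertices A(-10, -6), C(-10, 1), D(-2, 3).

Shoelace: Area = (1/2)|-10(1-3) + -10(3--6) + -2(-6-1)| = (1/2)(56) = 28

28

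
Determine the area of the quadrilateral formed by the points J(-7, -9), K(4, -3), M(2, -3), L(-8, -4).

Using the Shoelace formula for a quadrilateral (vertices in order):
Area = (1/2)|sum of (x_i * y_(i+1) - x_(i+1) * y_i)|
Terms: (-7*-3 - 4*-9) = 57, (4*-3 - 2*-3) = -6, (2*-4 - -8*-3) = -32, (-8*-9 - -7*-4) = 44
Sum = 63
Area = (1/2)(63) = 63/2

63/2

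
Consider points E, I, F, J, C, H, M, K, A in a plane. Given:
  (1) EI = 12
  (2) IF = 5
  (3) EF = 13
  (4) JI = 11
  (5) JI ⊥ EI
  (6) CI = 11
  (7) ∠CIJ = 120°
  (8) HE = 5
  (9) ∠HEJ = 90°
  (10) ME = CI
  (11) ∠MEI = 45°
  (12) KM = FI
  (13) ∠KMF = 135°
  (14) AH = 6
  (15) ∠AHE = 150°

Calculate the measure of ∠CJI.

Step 1: By the law of cosines on triangle JIC: JC² = 11² + 11² − 2·11·11·cos(120°) = 363, so JC = 11·√3.
Step 2: By the inverse law of cosines on triangle CJI: cos(∠CJI) = ((11·√3)² + 11² − 11²) / (2·11·√3·11) = 363/419.16 = 0.866, so ∠CJI = 30°.

Therefore, the measure of angle ∠CJI = 30°.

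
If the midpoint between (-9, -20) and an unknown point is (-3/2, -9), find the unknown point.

Using the midpoint formula: M = ((x1 + x2)/2, (y1 + y2)/2)
We know M = (-3/2, -9) and K = (-9, -20)
For x: -3/2 = (-9 + x2)/2, so x2 = 2*-3/2 - -9 = 6
For y: -9 = (-20 + y2)/2, so y2 = 2*-9 - -20 = 2
L = (6, 2)

(6, 2)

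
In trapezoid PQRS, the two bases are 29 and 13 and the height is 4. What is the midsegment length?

The midsegment of a trapezoid = (base1 + base2) / 2
midsegment = (29 + 13) / 2
midsegment = 42 / 2
midsegment = 21

21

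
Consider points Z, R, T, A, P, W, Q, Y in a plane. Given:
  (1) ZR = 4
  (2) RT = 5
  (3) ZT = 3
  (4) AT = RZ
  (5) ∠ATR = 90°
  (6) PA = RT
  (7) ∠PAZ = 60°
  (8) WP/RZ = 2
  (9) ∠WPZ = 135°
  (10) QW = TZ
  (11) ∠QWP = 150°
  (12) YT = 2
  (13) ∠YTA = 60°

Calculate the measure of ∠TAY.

From the given relations: AT = RZ = 4.
Step 1: By the law of cosines on triangle ATY: AY² = 4² + 2² − 2·4·2·cos(60°) = 12, so AY = 2·√3.
Step 2: By the inverse law of cosines on triangle TAY: cos(∠TAY) = (4² + (2·√3)² − 2²) / (2·4·2·√3) = 24/27.71 = 0.866, so ∠TAY = 30°.

Therefore, the measure of angle ∠TAY = 30°.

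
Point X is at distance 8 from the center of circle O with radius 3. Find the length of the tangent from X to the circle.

The tangent, radius, and line from the external point to the center form a right triangle.
The right angle is where the tangent meets the radius.
By the Pythagorean theorem: tangent² + 3² = 8²
tangent² = 64 - 9 = 55
tangent = sqrt(55)

sqrt(55)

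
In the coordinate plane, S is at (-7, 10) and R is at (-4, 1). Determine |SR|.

d = sqrt((-4 - -7)^2 + (1 - 10)^2)
d = sqrt(3^2 + -9^2)
d = sqrt(9 + 81)
d = sqrt(90) = 3*sqrt(10)

3*sqrt(10)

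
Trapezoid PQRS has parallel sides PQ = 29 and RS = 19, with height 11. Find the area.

Area of a trapezoid = (base1 + base2) * height / 2
Area = (29 + 19) * 11 / 2
Area = 48 * 11 / 2
Area = 528 / 2
Area = 264

264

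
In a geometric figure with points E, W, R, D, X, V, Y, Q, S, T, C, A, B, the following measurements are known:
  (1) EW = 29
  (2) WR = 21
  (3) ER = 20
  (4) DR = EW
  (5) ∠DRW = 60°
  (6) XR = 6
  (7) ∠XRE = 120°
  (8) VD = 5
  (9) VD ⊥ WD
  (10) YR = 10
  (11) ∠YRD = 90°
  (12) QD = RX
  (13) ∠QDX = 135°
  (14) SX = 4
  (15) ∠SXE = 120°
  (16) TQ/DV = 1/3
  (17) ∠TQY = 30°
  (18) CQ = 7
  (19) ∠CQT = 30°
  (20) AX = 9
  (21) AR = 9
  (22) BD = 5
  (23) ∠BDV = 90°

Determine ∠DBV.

Step 1: By the law of cosines on triangle BDV: BV² = 5² + 5² − 2·5·5·cos(90°) = 50, so BV = 5·√2.
Step 2: By the inverse law of cosines on triangle DBV: cos(∠DBV) = (5² + (5·√2)² − 5²) / (2·5·5·√2) = 50/70.71 = 0.7071, so ∠DBV = 45°.

Therefore, the measure of angle ∠DBV = 45°.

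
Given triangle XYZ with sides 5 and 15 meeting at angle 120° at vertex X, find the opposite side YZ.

When two sides and the included angle are known, the law of cosines gives the third side.
c^2 = a^2 + b^2 - 2ab cos(C) generalizes the Pythagorean theorem to non-right triangles.
Here: YZ^2 = 25 + 225 - 150*(-1/2) = 325
YZ = 5*sqrt(13)

5*sqrt(13)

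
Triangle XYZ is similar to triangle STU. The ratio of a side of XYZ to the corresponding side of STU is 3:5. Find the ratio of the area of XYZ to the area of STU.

The ratio of areas of similar triangles equals the square of the side ratio.
Side ratio = 3:5
Area ratio = (3/5)^2 = 9/25 = 9:25

9:25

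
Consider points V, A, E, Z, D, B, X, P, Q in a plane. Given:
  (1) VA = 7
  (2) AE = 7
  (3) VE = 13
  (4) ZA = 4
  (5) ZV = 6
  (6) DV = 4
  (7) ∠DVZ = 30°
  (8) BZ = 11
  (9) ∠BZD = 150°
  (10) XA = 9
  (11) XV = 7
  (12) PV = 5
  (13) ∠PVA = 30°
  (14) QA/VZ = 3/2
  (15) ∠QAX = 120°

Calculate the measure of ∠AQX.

From the given relations: QA = 3/2·VZ = 3/2·6 = 9.
Step 1: By the law of cosines on triangle QAX: QX² = 9² + 9² − 2·9·9·cos(120°) = 243, so QX = 9·√3.
Step 2: By the inverse law of cosines on triangle AQX: cos(∠AQX) = (9² + (9·√3)² − 9²) / (2·9·9·√3) = 243/280.59 = 0.866, so ∠AQX = 30°.

Therefore, the measure of angle ∠AQX = 30°.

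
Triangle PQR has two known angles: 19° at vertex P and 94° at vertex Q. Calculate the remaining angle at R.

Let angle R = x. Then 19 + 94 + x = 180.
x = 180 - 113 = 67 degrees.

67 degrees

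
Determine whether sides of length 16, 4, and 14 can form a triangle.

Yes.
The triangle inequality requires that the sum of any two sides exceeds the third.
Here 4 + 14 = 18 > 16, so the condition is met.

Yes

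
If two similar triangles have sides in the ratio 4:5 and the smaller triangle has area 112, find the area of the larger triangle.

For similar figures, the area ratio equals the square of the side ratio.
Side ratio (the smaller triangle to the larger triangle) = 4:5, so area ratio = 4^2:5^2 = 16:25.
If the area of the smaller triangle is 112, then the area of the larger triangle = 112 * (25/16) = 175.

175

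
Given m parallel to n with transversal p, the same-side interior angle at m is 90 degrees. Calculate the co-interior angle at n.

Co-interior (same-side interior) angles are between the parallel lines on the same side of the transversal.
Unlike corresponding or alternate interior angles, they are supplementary rather than equal.
So the angle = 180 - 90 = 90 degrees.

90 degrees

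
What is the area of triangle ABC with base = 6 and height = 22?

Area = (1/2)(6)(22) = 66

66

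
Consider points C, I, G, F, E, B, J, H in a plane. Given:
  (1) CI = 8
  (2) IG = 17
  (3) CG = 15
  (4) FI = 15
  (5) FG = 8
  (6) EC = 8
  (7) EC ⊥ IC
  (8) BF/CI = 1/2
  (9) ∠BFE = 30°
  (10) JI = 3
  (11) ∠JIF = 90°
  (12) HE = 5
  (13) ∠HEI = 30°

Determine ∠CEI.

Step 1: By the law of cosines on triangle ECI: EI² = 8² + 8² − 2·8·8·cos(90°) = 128, so EI = 8·√2.
Step 2: By the inverse law of cosines on triangle CEI: cos(∠CEI) = (8² + (8·√2)² − 8²) / (2·8·8·√2) = 128/181.02 = 0.7071, so ∠CEI = 45°.

Therefore, the measure of angle ∠CEI = 45°.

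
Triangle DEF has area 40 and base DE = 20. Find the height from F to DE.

Area = (1/2) * base * height
height = 2 * Area / base
height = 2 * 40 / 20
height = 80 / 20
height = 4

4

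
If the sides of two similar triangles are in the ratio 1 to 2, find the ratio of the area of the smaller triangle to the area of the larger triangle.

Area scales with the square of linear dimensions. If every length is multiplied by 1/2, then the area is multiplied by (1/2)^2 = 1/4.
The area ratio is 1:4.

1:4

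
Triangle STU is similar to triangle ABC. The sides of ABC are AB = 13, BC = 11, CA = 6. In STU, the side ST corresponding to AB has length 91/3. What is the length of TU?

Similar triangles have proportional sides. Setting up the proportion:
ST / AB = TU / BC
91/3 / 13 = TU / 11
TU = 11 * 91/3 / 13 = 77/3.

77/3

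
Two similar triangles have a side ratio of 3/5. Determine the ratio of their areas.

Area scales with the square of linear dimensions. If every length is multiplied by 3/5, then the area is multiplied by (3/5)^2 = 9/25.
The area ratio is 9:25.

9:25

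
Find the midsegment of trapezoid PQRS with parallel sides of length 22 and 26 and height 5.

The midsegment (median) of a trapezoid connects the midpoints of the non-parallel sides.
Its length is the average of the two bases: (22 + 26) / 2 = 24.

24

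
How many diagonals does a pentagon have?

Total line segments between 5 vertices = C(5,2) = 10.
Subtract the 5 sides: 10 - 5 = 5 diagonals.

5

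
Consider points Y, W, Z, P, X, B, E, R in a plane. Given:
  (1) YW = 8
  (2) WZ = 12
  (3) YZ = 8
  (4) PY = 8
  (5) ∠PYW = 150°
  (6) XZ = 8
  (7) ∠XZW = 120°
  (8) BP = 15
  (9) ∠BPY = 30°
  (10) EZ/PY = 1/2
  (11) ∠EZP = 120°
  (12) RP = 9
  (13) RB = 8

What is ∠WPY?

Step 1: By the law of cosines on triangle PYW: PW² = 8² + 8² − 2·8·8·cos(150°) = 238.85, so PW ≈ 15.45.
Step 2: By the inverse law of cosines on triangle WPY: cos(∠WPY) = (15.45² + 8² − 8²) / (2·15.45·8) = 238.85/247.28 = 0.9659, so ∠WPY = 15°.

Therefore, the measure of angle ∠WPY = 15°.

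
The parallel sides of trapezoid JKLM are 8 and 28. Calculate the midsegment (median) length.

midsegment = (8 + 28) / 2 = 36 / 2 = 18

18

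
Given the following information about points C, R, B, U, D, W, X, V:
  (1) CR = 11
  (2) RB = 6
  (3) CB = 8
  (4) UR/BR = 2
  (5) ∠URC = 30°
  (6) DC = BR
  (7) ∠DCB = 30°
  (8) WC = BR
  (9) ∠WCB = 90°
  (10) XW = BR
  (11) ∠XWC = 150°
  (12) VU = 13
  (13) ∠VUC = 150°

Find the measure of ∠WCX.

From the given relations: WC = BR = 6; XW = BR = 6.
Step 1: By the law of cosines on triangle CWX: CX² = 6² + 6² − 2·6·6·cos(150°) = 134.35, so CX ≈ 11.59.
Step 2: By the inverse law of cosines on triangle WCX: cos(∠WCX) = (6² + 11.59² − 6²) / (2·6·11.59) = 134.35/139.09 = 0.9659, so ∠WCX = 15°.

Therefore, the measure of angle ∠WCX = 15°.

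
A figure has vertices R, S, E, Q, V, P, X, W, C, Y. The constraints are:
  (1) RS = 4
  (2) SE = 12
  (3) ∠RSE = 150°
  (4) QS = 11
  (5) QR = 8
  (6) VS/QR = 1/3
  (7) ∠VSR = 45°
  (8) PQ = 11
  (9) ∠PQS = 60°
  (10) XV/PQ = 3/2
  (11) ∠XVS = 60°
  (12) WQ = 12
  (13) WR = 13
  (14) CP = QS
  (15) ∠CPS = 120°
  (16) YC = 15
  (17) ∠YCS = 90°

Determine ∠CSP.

From the given relations: CP = QS = 11.
Step 1: By the law of cosines on triangle SQP: SP² = 11² + 11² − 2·11·11·cos(60°) = 121, so SP = 11.
Step 2: By the law of cosines on triangle SPC: SC² = 11² + 11² − 2·11·11·cos(120°) = 363, so SC = 11·√3.
Step 3: By the inverse law of cosines on triangle CSP: cos(∠CSP) = ((11·√3)² + 11² − 11²) / (2·11·√3·11) = 363/419.16 = 0.866, so ∠CSP = 30°.

Therefore, the measure of angle ∠CSP = 30°.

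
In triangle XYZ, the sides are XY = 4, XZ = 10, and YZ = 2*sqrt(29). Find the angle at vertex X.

By the inverse law of cosines: cos(X) = (XY² + XZ² - YZ²) / (2 × XY × XZ)
cos(X) = (4² + 10² - (2*sqrt(29))²) / (2 × 4 × 10)
cos(X) = (16 + 100 - (116)) / 80
cos(X) = 0
X = arccos(0) = 90°

90°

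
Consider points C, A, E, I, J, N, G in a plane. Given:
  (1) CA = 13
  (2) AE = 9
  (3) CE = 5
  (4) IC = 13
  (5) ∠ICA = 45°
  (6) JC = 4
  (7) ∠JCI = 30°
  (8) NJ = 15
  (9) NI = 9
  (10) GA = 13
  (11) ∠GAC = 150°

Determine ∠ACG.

Step 1: By the law of cosines on triangle CAG: CG² = 13² + 13² − 2·13·13·cos(150°) = 630.72, so CG ≈ 25.11.
Step 2: By the inverse law of cosines on triangle ACG: cos(∠ACG) = (13² + 25.11² − 13²) / (2·13·25.11) = 630.72/652.97 = 0.9659, so ∠ACG = 15°.

Therefore, the measure of angle ∠ACG = 15°.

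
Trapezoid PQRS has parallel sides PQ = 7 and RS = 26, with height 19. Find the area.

A trapezoid's area equals the midsegment times the height.
The midsegment is (7 + 26) / 2 = 33/2.
Area = 33/2 * 19 = 627/2.

627/2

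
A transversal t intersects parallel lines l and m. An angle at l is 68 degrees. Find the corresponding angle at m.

Corresponding angles formed by parallel lines and a transversal are equal.
The given angle is 68 degrees.
The corresponding angle = 68 degrees.

68 degrees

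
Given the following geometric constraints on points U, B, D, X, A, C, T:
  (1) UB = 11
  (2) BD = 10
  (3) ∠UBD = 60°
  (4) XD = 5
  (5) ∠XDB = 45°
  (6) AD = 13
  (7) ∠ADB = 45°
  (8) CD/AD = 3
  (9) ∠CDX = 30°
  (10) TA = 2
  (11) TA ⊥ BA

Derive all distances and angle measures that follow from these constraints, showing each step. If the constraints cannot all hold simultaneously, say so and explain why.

The constraints are consistent.

From the given relations:
  CD = 3·AD = 3·13 = 39

Step 1: From UB = 11, BD = 10, and ∠UBD = 60°, by the law of cosines:
  UD² = UB² + BD² - 2·UB·BD·cos(60°) = 121 + 100 - 110 = 111
  UD = √111

Step 2: From BD = 10, DX = 5, and ∠BDX = 45°, by the law of cosines:
  BX² = BD² + DX² - 2·BD·DX·cos(45°) = 100 + 25 - 70.71 = 54.29
  BX ≈ 7.37

Step 3: From BD = 10, DA = 13, and ∠BDA = 45°, by the law of cosines:
  BA² = BD² + DA² - 2·BD·DA·cos(45°) = 100 + 169 - 183.8 = 85.15
  BA ≈ 9.23

Step 4: From XD = 5, DC = 39, and ∠XDC = 30°, by the law of cosines:
  XC² = XD² + DC² - 2·XD·DC·cos(30°) = 25 + 1521 - 337.7 = 1208
  XC ≈ 34.76

Step 5: From BA = 9.23, AT = 2, and ∠BAT = 90°, by the law of cosines:
  BT² = BA² + AT² - 2·BA·AT·cos(90°) = 85.15 + 4 - 0 = 89.15
  BT ≈ 9.44

Step 6: From UB = 11, UD = √111, BD = 10, by the inverse law of cosines:
  cos(∠BUD) = (UB² + UD² - BD²) / (2·UB·UD)
  ∠BUD = 55.28°

Step 7: From BA = 9.23, BD = 10, AD = 13, by the inverse law of cosines:
  cos(∠ABD) = (BA² + BD² - AD²) / (2·BA·BD)
  ∠ABD = 84.98°

Step 8: From BD = 10, BX = 7.37, DX = 5, by the inverse law of cosines:
  cos(∠DBX) = (BD² + BX² - DX²) / (2·BD·BX)
  ∠DBX = 28.68°

Step 9: From DB = 10, DU = √111, BU = 11, by the inverse law of cosines:
  cos(∠BDU) = (DB² + DU² - BU²) / (2·DB·DU)
  ∠BDU = 64.72°

Step 10: From XB = 7.37, XD = 5, BD = 10, by the inverse law of cosines:
  cos(∠BXD) = (XB² + XD² - BD²) / (2·XB·XD)
  ∠BXD = 106.32°

Step 11: From XC = 34.76, XD = 5, CD = 39, by the inverse law of cosines:
  cos(∠CXD) = (XC² + XD² - CD²) / (2·XC·XD)
  ∠CXD = 145.88°

Step 12: From AB = 9.23, AD = 13, BD = 10, by the inverse law of cosines:
  cos(∠BAD) = (AB² + AD² - BD²) / (2·AB·AD)
  ∠BAD = 50.02°

Step 13: From CD = 39, CX = 34.76, DX = 5, by the inverse law of cosines:
  cos(∠DCX) = (CD² + CX² - DX²) / (2·CD·CX)
  ∠DCX = 4.12°

Step 14: From BA = 9.23, BT = 9.44, AT = 2, by the inverse law of cosines:
  cos(∠ABT) = (BA² + BT² - AT²) / (2·BA·BT)
  ∠ABT = 12.23°

Step 15: From TA = 2, TB = 9.44, AB = 9.23, by the inverse law of cosines:
  cos(∠ATB) = (TA² + TB² - AB²) / (2·TA·TB)
  ∠ATB = 77.77°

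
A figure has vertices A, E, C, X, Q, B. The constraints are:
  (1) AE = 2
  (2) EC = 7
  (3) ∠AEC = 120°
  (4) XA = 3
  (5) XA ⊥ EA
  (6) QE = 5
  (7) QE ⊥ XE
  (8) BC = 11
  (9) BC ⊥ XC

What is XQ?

Step 1: By the law of cosines on triangle EAX: EX² = 2² + 3² − 2·2·3·cos(90°) = 13, so EX = √13.
Step 2: By the law of cosines on triangle XEQ: XQ² = √13² + 5² − 2·√13·5·cos(90°) = 38, so XQ = √38.

Therefore, the length of XQ = √38.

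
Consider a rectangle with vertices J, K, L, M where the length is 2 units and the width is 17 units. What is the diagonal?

A rectangle's diagonal splits it into two right triangles, with the diagonal as the hypotenuse.
By the Pythagorean theorem, d^2 = 2^2 + 17^2 = 293.
Therefore d = sqrt(293).

sqrt(293)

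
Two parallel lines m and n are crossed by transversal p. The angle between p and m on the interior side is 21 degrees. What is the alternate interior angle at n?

Alternate interior angles formed by parallel lines and a transversal are equal.
The given angle is 21 degrees.
The alternate interior angle = 21 degrees.

21 degrees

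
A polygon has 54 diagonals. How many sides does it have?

Using d = n(n - 3)/2, we solve 54 = n(n - 3)/2.
So n(n - 3) = 108.
Testing n = 12: 12 * 9 = 108 = 108. Correct.
The polygon has 12 sides.

12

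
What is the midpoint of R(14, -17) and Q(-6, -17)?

The midpoint is the point halfway along the segment.
Move half the horizontal distance: 14 + (-6 - 14)/2 = 14 + -20/2 = 4
Move half the vertical distance: -17 + (-17 - -17)/2 = -17 + 0/2 = -17
Midpoint = (4, -17)

(4, -17)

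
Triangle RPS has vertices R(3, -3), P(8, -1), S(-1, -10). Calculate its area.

The Shoelace formula computes the area from vertex coordinates by summing cross products.
For vertices (3,-3), (8,-1), (-1,-10):
Signed sum = 3*-1 - 8*-3 + 8*-10 - -1*-1 + -1*-3 - 3*-10
= 21 + -81 + 33 = -27
Area = (1/2)|-27| = 27/2.

27/2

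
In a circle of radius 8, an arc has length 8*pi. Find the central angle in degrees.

The full circumference is 2πr = 16*pi.
The arc is 8*pi / 16*pi = 1/2 of the full circle.
So the central angle = 1/2 × 360° = 180°.

180°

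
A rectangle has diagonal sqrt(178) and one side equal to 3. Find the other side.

Using the Pythagorean theorem: d^2 = a^2 + b^2
b^2 = d^2 - a^2
b^2 = 178 - 9
b^2 = 169
b = sqrt(169) = 13

13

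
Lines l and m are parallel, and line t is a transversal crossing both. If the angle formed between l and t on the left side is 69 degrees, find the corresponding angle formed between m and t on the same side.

When a transversal crosses parallel lines, angles in the same position at each intersection are called corresponding angles.
These are always equal, so the answer is 69 degrees.

69 degrees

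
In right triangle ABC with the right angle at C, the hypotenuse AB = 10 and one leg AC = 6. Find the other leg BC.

BC = sqrt(10^2 - 6^2) = sqrt(64) = 8

8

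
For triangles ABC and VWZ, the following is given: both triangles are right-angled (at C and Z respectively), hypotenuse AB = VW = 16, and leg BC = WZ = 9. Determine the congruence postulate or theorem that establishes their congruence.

Consider the given information: both triangles are right-angled (at C and Z respectively), hypotenuse AB = VW = 16, and leg BC = WZ = 9
This is not ASA or AAS: ASA requires two angles and the side between them. AAS requires two angles and a non-included side.
The correct criterion is HL. The hypotenuse and one leg of two right triangles are equal (Hypotenuse-Leg).

HL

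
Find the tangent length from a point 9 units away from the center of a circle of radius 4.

tangent = √(d² - r²) = √(9² - 4²) = √(81 - 16) = √65 = sqrt(65)

sqrt(65)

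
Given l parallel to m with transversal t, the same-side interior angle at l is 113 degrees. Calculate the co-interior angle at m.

Co-interior angles (same-side interior) formed by parallel lines and a transversal are supplementary (sum to 180 degrees).
The given angle is 113 degrees.
The co-interior angle = 180 - 113 = 67 degrees.

67 degrees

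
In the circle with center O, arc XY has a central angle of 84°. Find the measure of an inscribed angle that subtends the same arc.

By the inscribed angle theorem, the inscribed angle is half the central angle.
Inscribed angle = 84° / 2 = 42°

42°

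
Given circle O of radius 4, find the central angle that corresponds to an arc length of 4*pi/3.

θ = 360 × 4*pi/3 / (2π × 4) = 60° (rearranging arc length formula).

60°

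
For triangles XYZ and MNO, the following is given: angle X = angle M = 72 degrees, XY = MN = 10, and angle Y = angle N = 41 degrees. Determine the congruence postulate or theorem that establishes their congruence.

The given information matches ASA: Two pairs of corresponding angles and the included side are equal (Angle-Side-Angle).

ASA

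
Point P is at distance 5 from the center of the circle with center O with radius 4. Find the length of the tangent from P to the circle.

The tangent, radius, and line from the external point to the center form a right triangle.
The right angle is where the tangent meets the radius.
By the Pythagorean theorem: tangent² + 4² = 5²
tangent² = 25 - 16 = 9
tangent = 3

3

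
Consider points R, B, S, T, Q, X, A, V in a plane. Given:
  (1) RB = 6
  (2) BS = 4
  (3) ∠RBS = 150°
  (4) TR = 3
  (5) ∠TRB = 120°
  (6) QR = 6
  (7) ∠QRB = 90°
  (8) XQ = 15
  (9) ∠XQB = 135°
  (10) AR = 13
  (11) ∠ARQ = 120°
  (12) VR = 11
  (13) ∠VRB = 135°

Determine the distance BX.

Step 1: By the law of cosines on triangle BRQ: BQ² = 6² + 6² − 2·6·6·cos(90°) = 72, so BQ = 6·√2.
Step 2: By the law of cosines on triangle BQX: BX² = (6·√2)² + 15² − 2·6·√2·15·cos(135°) = 477, so BX = 3·√53.

Therefore, the length of BX = 3·√53.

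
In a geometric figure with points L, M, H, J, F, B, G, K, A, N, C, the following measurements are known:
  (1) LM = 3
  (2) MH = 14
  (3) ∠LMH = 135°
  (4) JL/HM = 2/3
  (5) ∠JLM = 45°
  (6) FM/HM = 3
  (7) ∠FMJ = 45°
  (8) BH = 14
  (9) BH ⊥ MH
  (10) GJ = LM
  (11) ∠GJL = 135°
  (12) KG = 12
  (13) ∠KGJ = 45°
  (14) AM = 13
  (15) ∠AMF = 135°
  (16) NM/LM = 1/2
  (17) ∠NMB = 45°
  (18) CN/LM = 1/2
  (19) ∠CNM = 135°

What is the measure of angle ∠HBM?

Step 1: By the law of cosines on triangle BHM: BM² = 14² + 14² − 2·14·14·cos(90°) = 392, so BM = 14·√2.
Step 2: By the inverse law of cosines on triangle HBM: cos(∠HBM) = (14² + (14·√2)² − 14²) / (2·14·14·√2) = 392/554.37 = 0.7071, so ∠HBM = 45°.

Therefore, the measure of angle ∠HBM = 45°.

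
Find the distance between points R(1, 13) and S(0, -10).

The horizontal distance is |0 - 1| = 1 and the vertical distance is |-10 - 13| = 23.
By the Pythagorean theorem, d = sqrt(1^2 + 23^2) = sqrt(530).

sqrt(530)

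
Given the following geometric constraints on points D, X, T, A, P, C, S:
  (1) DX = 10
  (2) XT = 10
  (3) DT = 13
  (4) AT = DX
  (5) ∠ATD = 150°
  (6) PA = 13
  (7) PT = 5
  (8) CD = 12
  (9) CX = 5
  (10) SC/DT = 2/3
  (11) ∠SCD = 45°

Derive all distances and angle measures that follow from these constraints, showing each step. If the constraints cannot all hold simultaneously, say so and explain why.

The constraints are consistent.

From the given relations:
  AT = DX = 10
  SC = 2/3·DT = 2/3·13 ≈ 8.67

Step 1: From DT = 13, TA = 10, and ∠DTA = 150°, by the law of cosines:
  DA² = DT² + TA² - 2·DT·TA·cos(150°) = 169 + 100 + 225.2 = 494.2
  DA ≈ 22.23

Step 2: From DC = 12, CS = 8.67, and ∠DCS = 45°, by the law of cosines:
  DS² = DC² + CS² - 2·DC·CS·cos(45°) = 144 + 75.11 - 147.1 = 72.03
  DS ≈ 8.49

Step 3: From DC = 12, DX = 10, CX = 5, by the inverse law of cosines:
  cos(∠CDX) = (DC² + DX² - CX²) / (2·DC·DX)
  ∠CDX = 24.15°

Step 4: From DT = 13, DX = 10, TX = 10, by the inverse law of cosines:
  cos(∠TDX) = (DT² + DX² - TX²) / (2·DT·DX)
  ∠TDX = 49.46°

Step 5: From XC = 5, XD = 10, CD = 12, by the inverse law of cosines:
  cos(∠CXD) = (XC² + XD² - CD²) / (2·XC·XD)
  ∠CXD = 100.95°

Step 6: From XD = 10, XT = 10, DT = 13, by the inverse law of cosines:
  cos(∠DXT) = (XD² + XT² - DT²) / (2·XD·XT)
  ∠DXT = 81.08°

Step 7: From TA = 10, TP = 5, AP = 13, by the inverse law of cosines:
  cos(∠ATP) = (TA² + TP² - AP²) / (2·TA·TP)
  ∠ATP = 116.1°

Step 8: From TD = 13, TX = 10, DX = 10, by the inverse law of cosines:
  cos(∠DTX) = (TD² + TX² - DX²) / (2·TD·TX)
  ∠DTX = 49.46°

Step 9: From AP = 13, AT = 10, PT = 5, by the inverse law of cosines:
  cos(∠PAT) = (AP² + AT² - PT²) / (2·AP·AT)
  ∠PAT = 20.21°

Step 10: From PA = 13, PT = 5, AT = 10, by the inverse law of cosines:
  cos(∠APT) = (PA² + PT² - AT²) / (2·PA·PT)
  ∠APT = 43.69°

Step 11: From CD = 12, CX = 5, DX = 10, by the inverse law of cosines:
  cos(∠DCX) = (CD² + CX² - DX²) / (2·CD·CX)
  ∠DCX = 54.9°

Step 12: From DA = 22.23, DT = 13, AT = 10, by the inverse law of cosines:
  cos(∠ADT) = (DA² + DT² - AT²) / (2·DA·DT)
  ∠ADT = 13°

Step 13: From DC = 12, DS = 8.49, CS = 8.67, by the inverse law of cosines:
  cos(∠CDS) = (DC² + DS² - CS²) / (2·DC·DS)
  ∠CDS = 46.22°

Step 14: From AD = 22.23, AT = 10, DT = 13, by the inverse law of cosines:
  cos(∠DAT) = (AD² + AT² - DT²) / (2·AD·AT)
  ∠DAT = 17°

Step 15: From SC = 8.67, SD = 8.49, CD = 12, by the inverse law of cosines:
  cos(∠CSD) = (SC² + SD² - CD²) / (2·SC·SD)
  ∠CSD = 88.78°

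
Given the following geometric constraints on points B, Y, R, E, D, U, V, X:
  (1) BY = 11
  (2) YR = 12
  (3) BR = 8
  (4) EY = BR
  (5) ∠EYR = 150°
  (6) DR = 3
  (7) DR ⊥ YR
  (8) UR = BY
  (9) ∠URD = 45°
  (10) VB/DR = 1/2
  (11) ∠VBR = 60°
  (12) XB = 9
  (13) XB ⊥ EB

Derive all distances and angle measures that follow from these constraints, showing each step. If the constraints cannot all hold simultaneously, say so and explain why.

The constraints are consistent.

From the given relations:
  EY = BR = 8
  UR = BY = 11
  VB = 1/2·DR = 1/2·3 ≈ 1.5

Step 1: From YR = 12, RD = 3, and ∠YRD = 90°, by the law of cosines:
  YD² = YR² + RD² - 2·YR·RD·cos(90°) = 144 + 9 - 0 = 153
  YD = 3·√17

Step 2: From RY = 12, YE = 8, and ∠RYE = 150°, by the law of cosines:
  RE² = RY² + YE² - 2·RY·YE·cos(150°) = 144 + 64 + 166.3 = 374.3
  RE ≈ 19.35

Step 3: From RB = 8, BV = 1.5, and ∠RBV = 60°, by the law of cosines:
  RV² = RB² + BV² - 2·RB·BV·cos(60°) = 64 + 2.25 - 12 = 54.25
  RV ≈ 7.37

Step 4: From DR = 3, RU = 11, and ∠DRU = 45°, by the law of cosines:
  DU² = DR² + RU² - 2·DR·RU·cos(45°) = 9 + 121 - 46.67 = 83.33
  DU ≈ 9.13

Step 5: From BR = 8, BY = 11, RY = 12, by the inverse law of cosines:
  cos(∠RBY) = (BR² + BY² - RY²) / (2·BR·BY)
  ∠RBY = 76.53°

Step 6: From YB = 11, YR = 12, BR = 8, by the inverse law of cosines:
  cos(∠BYR) = (YB² + YR² - BR²) / (2·YB·YR)
  ∠BYR = 40.42°

Step 7: From RB = 8, RY = 12, BY = 11, by the inverse law of cosines:
  cos(∠BRY) = (RB² + RY² - BY²) / (2·RB·RY)
  ∠BRY = 63.06°

Step 8: From YD = 3·√17, YR = 12, DR = 3, by the inverse law of cosines:
  cos(∠DYR) = (YD² + YR² - DR²) / (2·YD·YR)
  ∠DYR = 14.04°

Step 9: From RB = 8, RV = 7.37, BV = 1.5, by the inverse law of cosines:
  cos(∠BRV) = (RB² + RV² - BV²) / (2·RB·RV)
  ∠BRV = 10.16°

Step 10: From RE = 19.35, RY = 12, EY = 8, by the inverse law of cosines:
  cos(∠ERY) = (RE² + RY² - EY²) / (2·RE·RY)
  ∠ERY = 11.93°

Step 11: From ER = 19.35, EY = 8, RY = 12, by the inverse law of cosines:
  cos(∠REY) = (ER² + EY² - RY²) / (2·ER·EY)
  ∠REY = 18.07°

Step 12: From DR = 3, DU = 9.13, RU = 11, by the inverse law of cosines:
  cos(∠RDU) = (DR² + DU² - RU²) / (2·DR·DU)
  ∠RDU = 121.56°

Step 13: From DR = 3, DY = 3·√17, RY = 12, by the inverse law of cosines:
  cos(∠RDY) = (DR² + DY² - RY²) / (2·DR·DY)
  ∠RDY = 75.96°

Step 14: From UD = 9.13, UR = 11, DR = 3, by the inverse law of cosines:
  cos(∠DUR) = (UD² + UR² - DR²) / (2·UD·UR)
  ∠DUR = 13.44°

Step 15: From VB = 1.5, VR = 7.37, BR = 8, by the inverse law of cosines:
  cos(∠BVR) = (VB² + VR² - BR²) / (2·VB·VR)
  ∠BVR = 109.84°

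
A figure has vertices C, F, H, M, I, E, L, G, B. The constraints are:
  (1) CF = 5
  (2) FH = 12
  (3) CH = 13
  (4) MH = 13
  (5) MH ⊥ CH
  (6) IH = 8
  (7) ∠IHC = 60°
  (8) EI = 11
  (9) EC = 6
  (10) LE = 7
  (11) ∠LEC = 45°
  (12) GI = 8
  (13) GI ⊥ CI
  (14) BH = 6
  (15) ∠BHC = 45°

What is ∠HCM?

Step 1: By the law of cosines on triangle CHM: CM² = 13² + 13² − 2·13·13·cos(90°) = 338, so CM = 13·√2.
Step 2: By the inverse law of cosines on triangle HCM: cos(∠HCM) = (13² + (13·√2)² − 13²) / (2·13·13·√2) = 338/478 = 0.7071, so ∠HCM = 45°.

Therefore, the measure of angle ∠HCM = 45°.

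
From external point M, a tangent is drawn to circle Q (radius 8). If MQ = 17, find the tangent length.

tangent = √(d² - r²) = √(17² - 8²) = √(289 - 64) = √225 = 15

15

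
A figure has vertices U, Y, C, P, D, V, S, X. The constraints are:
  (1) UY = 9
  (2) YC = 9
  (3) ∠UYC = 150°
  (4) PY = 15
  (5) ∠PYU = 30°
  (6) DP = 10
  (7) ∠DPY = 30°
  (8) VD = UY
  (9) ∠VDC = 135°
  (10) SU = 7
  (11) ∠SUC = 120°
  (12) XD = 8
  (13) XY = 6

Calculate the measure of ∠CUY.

Step 1: By the law of cosines on triangle UYC: UC² = 9² + 9² − 2·9·9·cos(150°) = 302.3, so UC ≈ 17.39.
Step 2: By the inverse law of cosines on triangle CUY: cos(∠CUY) = (17.39² + 9² − 9²) / (2·17.39·9) = 302.3/312.96 = 0.9659, so ∠CUY = 15°.

Therefore, the measure of angle ∠CUY = 15°.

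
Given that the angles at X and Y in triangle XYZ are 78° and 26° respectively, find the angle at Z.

By the triangle angle sum property, the three interior angles of any triangle add up to 180°.
We know angle X = 78° and angle Y = 26°, so their sum is 104°.
Therefore angle Z = 180° - 104° = 76°.

76 degrees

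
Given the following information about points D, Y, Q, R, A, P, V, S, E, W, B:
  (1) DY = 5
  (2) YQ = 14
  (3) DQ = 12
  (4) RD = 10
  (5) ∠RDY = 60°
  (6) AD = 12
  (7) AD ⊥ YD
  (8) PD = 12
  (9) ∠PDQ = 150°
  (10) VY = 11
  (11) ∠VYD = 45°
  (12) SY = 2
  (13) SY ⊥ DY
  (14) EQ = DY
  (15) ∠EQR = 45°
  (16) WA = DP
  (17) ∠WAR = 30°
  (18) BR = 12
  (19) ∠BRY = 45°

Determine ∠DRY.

Step 1: By the law of cosines on triangle RDY: RY² = 10² + 5² − 2·10·5·cos(60°) = 75, so RY = 5·√3.
Step 2: By the inverse law of cosines on triangle DRY: cos(∠DRY) = (10² + (5·√3)² − 5²) / (2·10·5·√3) = 150/173.21 = 0.866, so ∠DRY = 30°.

Therefore, the measure of angle ∠DRY = 30°.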